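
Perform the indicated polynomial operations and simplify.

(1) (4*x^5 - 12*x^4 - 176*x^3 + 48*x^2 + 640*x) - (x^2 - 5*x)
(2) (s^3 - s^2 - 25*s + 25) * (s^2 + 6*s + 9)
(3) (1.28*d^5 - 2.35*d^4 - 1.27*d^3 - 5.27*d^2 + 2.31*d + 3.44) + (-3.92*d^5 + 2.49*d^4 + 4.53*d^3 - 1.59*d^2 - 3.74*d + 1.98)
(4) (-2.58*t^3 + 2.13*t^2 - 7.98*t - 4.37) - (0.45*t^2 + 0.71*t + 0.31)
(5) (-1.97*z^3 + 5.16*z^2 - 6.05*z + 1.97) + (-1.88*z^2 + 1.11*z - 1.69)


(1) = 4*x^5 - 12*x^4 - 176*x^3 + 47*x^2 + 645*x
(2) = s^5 + 5*s^4 - 22*s^3 - 134*s^2 - 75*s + 225
(3) = -2.64*d^5 + 0.14*d^4 + 3.26*d^3 - 6.86*d^2 - 1.43*d + 5.42
(4) = -2.58*t^3 + 1.68*t^2 - 8.69*t - 4.68
(5) = -1.97*z^3 + 3.28*z^2 - 4.94*z + 0.28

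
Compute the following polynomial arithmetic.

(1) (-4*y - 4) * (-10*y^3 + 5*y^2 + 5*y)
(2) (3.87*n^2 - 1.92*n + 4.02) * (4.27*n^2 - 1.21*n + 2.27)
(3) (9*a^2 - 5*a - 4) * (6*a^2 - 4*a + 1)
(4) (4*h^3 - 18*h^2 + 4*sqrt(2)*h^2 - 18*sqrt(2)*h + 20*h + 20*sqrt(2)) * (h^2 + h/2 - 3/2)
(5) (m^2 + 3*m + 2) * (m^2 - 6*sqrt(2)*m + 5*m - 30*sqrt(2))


(1) = 40*y^4 + 20*y^3 - 40*y^2 - 20*y
(2) = 16.5249*n^4 - 12.8811*n^3 + 28.2735*n^2 - 9.2226*n + 9.1254
(3) = 54*a^4 - 66*a^3 + 5*a^2 + 11*a - 4
(4) = 4*h^5 - 16*h^4 + 4*sqrt(2)*h^4 - 16*sqrt(2)*h^3 + 5*h^3 + 5*sqrt(2)*h^2 + 37*h^2 - 30*h + 37*sqrt(2)*h - 30*sqrt(2)
(5) = m^4 - 6*sqrt(2)*m^3 + 8*m^3 - 48*sqrt(2)*m^2 + 17*m^2 - 102*sqrt(2)*m + 10*m - 60*sqrt(2)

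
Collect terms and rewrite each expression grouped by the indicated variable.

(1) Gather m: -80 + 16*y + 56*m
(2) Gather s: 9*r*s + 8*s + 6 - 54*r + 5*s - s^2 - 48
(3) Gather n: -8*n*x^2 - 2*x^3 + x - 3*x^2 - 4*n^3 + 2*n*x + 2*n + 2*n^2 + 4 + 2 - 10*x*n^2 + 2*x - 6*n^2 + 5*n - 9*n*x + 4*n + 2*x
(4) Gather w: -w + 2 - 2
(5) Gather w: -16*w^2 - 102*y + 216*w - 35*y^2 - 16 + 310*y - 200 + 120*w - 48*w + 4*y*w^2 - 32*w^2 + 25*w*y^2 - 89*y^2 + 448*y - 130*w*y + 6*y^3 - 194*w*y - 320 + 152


(1) = 56*m + 16*y - 80
(2) = -54*r - s^2 + s*(9*r + 13) - 42
(3) = -4*n^3 + n^2*(-10*x - 4) + n*(-8*x^2 - 7*x + 11) - 2*x^3 - 3*x^2 + 5*x + 6
(4) = -w
(5) = w^2*(4*y - 48) + w*(25*y^2 - 324*y + 288) + 6*y^3 - 124*y^2 + 656*y - 384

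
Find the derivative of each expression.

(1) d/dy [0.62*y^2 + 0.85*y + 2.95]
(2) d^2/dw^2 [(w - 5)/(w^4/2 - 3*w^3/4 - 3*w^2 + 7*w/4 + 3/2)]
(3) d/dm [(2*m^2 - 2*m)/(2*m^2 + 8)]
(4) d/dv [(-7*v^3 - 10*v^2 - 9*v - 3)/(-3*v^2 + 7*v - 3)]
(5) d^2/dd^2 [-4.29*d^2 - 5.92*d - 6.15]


(1) = 1.24*y + 0.85
(2) = 8*((w - 5)*(8*w^3 - 9*w^2 - 24*w + 7)^2 + (-8*w^3 + 9*w^2 + 24*w + 3*(w - 5)*(-4*w^2 + 3*w + 4) - 7)*(2*w^4 - 3*w^3 - 12*w^2 + 7*w + 6))/(2*w^4 - 3*w^3 - 12*w^2 + 7*w + 6)^3
(3) = (m^2 + 8*m - 4)/(m^4 + 8*m^2 + 16)
(4) = (21*v^4 - 98*v^3 - 34*v^2 + 42*v + 48)/(9*v^4 - 42*v^3 + 67*v^2 - 42*v + 9)
(5) = -8.58000000000000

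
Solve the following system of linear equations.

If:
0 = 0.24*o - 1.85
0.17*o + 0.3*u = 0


Then:
o = 7.71
u = -4.37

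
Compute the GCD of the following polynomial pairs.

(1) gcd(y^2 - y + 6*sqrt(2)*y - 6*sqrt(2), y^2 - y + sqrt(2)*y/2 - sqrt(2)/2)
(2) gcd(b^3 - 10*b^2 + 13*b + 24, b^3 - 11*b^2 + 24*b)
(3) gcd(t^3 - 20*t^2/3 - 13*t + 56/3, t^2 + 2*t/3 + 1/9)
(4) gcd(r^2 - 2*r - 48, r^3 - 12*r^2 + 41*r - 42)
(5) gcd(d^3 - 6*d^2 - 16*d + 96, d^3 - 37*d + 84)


(1) = gcd((y - 1)*(y + 6*sqrt(2)), (y - 1)*(y + sqrt(2)/2)) = y - 1
(2) = b^2 - 11*b + 24
(3) = 1
(4) = gcd((r - 8)*(r + 6), (r - 7)*(r - 3)*(r - 2)) = 1
(5) = d - 4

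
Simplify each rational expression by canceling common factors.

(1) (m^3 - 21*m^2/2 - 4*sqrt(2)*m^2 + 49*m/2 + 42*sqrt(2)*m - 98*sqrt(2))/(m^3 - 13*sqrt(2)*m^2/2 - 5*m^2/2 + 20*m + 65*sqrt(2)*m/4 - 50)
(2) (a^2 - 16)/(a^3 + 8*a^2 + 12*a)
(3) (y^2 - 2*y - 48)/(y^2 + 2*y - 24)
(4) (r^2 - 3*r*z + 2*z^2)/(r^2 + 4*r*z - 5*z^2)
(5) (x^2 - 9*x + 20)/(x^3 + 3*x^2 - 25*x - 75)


(1) = (8*m^2 - 84*m + 196)/(8*m^2 + m*(-20*sqrt(2) - 20) + 50*sqrt(2))
(2) = (a^2 - 16)/(a^3 + 8*a^2 + 12*a)
(3) = (y - 8)/(y - 4)
(4) = (r - 2*z)/(r + 5*z)
(5) = (x - 4)/(x^2 + 8*x + 15)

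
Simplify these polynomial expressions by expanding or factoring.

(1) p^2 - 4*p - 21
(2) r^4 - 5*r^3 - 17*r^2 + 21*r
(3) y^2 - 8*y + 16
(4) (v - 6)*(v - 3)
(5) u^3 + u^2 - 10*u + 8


(1) = (p - 7)*(p + 3)
(2) = r*(r - 7)*(r - 1)*(r + 3)
(3) = (y - 4)^2
(4) = v^2 - 9*v + 18
(5) = (u - 2)*(u - 1)*(u + 4)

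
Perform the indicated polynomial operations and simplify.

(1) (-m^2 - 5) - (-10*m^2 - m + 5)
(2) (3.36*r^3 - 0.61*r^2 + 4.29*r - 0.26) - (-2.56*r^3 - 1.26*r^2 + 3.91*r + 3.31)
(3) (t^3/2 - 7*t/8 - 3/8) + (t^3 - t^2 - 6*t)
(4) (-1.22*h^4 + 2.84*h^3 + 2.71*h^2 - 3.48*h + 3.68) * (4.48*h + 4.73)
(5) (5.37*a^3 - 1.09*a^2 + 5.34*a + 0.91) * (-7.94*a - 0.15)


(1) = 9*m^2 + m - 10
(2) = 5.92*r^3 + 0.65*r^2 + 0.38*r - 3.57
(3) = 3*t^3/2 - t^2 - 55*t/8 - 3/8
(4) = -5.4656*h^5 + 6.9526*h^4 + 25.574*h^3 - 2.7721*h^2 + 0.026*h + 17.4064
(5) = -42.6378*a^4 + 7.8491*a^3 - 42.2361*a^2 - 8.0264*a - 0.1365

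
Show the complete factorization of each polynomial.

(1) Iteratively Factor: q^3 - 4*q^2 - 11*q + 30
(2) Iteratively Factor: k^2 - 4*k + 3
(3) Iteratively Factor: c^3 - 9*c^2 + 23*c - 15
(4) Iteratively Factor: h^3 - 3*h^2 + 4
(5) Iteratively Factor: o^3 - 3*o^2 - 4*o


(1) = (q - 5)*(q^2 + q - 6) = (q - 5)*(q + 3)*(q - 2)
(2) = (k - 1)*(k - 3)
(3) = (c - 1)*(c^2 - 8*c + 15) = (c - 3)*(c - 1)*(c - 5)
(4) = (h - 2)*(h^2 - h - 2) = (h - 2)^2*(h + 1)
(5) = (o - 4)*(o^2 + o) = o*(o - 4)*(o + 1)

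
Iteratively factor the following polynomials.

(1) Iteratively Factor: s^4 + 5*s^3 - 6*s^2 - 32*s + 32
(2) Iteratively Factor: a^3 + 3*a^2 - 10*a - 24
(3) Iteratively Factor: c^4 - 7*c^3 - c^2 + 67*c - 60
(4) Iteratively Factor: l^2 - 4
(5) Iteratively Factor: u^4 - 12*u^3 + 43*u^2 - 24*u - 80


(1) = (s + 4)*(s^3 + s^2 - 10*s + 8) = (s - 1)*(s + 4)*(s^2 + 2*s - 8) = (s - 1)*(s + 4)^2*(s - 2)
(2) = (a + 2)*(a^2 + a - 12) = (a + 2)*(a + 4)*(a - 3)
(3) = (c - 4)*(c^3 - 3*c^2 - 13*c + 15) = (c - 4)*(c - 1)*(c^2 - 2*c - 15) = (c - 5)*(c - 4)*(c - 1)*(c + 3)
(4) = (l - 2)*(l + 2)
(5) = (u - 4)*(u^3 - 8*u^2 + 11*u + 20) = (u - 5)*(u - 4)*(u^2 - 3*u - 4) = (u - 5)*(u - 4)*(u + 1)*(u - 4)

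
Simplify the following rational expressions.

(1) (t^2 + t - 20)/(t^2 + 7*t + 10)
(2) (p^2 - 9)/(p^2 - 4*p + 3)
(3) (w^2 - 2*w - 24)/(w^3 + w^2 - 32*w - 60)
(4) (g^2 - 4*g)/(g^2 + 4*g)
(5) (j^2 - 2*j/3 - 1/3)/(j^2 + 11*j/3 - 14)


(1) = (t - 4)/(t + 2)
(2) = (p + 3)/(p - 1)
(3) = (w + 4)/(w^2 + 7*w + 10)
(4) = (g - 4)/(g + 4)
(5) = (3*j^2 - 2*j - 1)/(3*j^2 + 11*j - 42)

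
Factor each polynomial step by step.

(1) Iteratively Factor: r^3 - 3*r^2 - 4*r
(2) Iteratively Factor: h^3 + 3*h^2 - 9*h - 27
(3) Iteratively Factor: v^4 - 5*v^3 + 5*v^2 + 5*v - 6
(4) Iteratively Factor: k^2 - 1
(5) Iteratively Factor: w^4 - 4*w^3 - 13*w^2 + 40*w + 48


(1) = (r - 4)*(r^2 + r) = r*(r - 4)*(r + 1)
(2) = (h + 3)*(h^2 - 9) = (h + 3)^2*(h - 3)
(3) = (v - 1)*(v^3 - 4*v^2 + v + 6) = (v - 3)*(v - 1)*(v^2 - v - 2) = (v - 3)*(v - 2)*(v - 1)*(v + 1)
(4) = (k + 1)*(k - 1)
(5) = (w + 3)*(w^3 - 7*w^2 + 8*w + 16) = (w - 4)*(w + 3)*(w^2 - 3*w - 4) = (w - 4)^2*(w + 3)*(w + 1)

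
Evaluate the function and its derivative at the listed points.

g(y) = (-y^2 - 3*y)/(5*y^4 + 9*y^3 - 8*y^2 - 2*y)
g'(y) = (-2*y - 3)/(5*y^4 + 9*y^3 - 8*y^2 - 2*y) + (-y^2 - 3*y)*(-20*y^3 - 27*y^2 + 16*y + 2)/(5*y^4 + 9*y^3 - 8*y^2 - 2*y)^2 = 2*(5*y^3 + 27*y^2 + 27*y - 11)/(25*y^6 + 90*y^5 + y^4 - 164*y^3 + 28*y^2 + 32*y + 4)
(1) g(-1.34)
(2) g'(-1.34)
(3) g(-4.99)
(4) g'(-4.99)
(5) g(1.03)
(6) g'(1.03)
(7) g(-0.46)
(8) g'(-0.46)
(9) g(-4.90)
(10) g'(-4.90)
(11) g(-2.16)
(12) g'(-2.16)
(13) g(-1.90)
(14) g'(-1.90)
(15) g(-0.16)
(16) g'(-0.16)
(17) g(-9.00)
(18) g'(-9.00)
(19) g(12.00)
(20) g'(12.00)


(1) = -0.13
(2) = -0.13
(3) = -0.01
(4) = -0.00
(5) = -0.84
(6) = 4.47
(7) = -0.82
(8) = -3.79
(9) = -0.01
(10) = -0.00
(11) = -0.12
(12) = 0.26
(13) = -0.10
(14) = 0.01
(15) = 5.57
(16) = -112.61
(17) = -0.00
(18) = -0.00
(19) = -0.00
(20) = 0.00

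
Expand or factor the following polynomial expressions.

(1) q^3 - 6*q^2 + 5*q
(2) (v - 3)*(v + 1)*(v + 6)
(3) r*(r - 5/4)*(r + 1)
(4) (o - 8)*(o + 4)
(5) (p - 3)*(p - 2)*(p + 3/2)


(1) = q*(q - 5)*(q - 1)
(2) = v^3 + 4*v^2 - 15*v - 18
(3) = r^3 - r^2/4 - 5*r/4
(4) = o^2 - 4*o - 32
(5) = p^3 - 7*p^2/2 - 3*p/2 + 9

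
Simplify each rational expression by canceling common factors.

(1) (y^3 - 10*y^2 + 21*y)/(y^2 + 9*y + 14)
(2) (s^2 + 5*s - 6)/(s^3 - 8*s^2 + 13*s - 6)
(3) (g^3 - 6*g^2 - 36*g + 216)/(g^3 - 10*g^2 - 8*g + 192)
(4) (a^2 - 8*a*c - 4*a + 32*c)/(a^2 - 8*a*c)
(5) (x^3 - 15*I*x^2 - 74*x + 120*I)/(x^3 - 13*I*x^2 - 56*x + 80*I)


(1) = (y^3 - 10*y^2 + 21*y)/(y^2 + 9*y + 14)
(2) = (s + 6)/(s^2 - 7*s + 6)
(3) = (g^2 - 36)/(g^2 - 4*g - 32)
(4) = (a - 4)/a
(5) = (x - 6*I)/(x - 4*I)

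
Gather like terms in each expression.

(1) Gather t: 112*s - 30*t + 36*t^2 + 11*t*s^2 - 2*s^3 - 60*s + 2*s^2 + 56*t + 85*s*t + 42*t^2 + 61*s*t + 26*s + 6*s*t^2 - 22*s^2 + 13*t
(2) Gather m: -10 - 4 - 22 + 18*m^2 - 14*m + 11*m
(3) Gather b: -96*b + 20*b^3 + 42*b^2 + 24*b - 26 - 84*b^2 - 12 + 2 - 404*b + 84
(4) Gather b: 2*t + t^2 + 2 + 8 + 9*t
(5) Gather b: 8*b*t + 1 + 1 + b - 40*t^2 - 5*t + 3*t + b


(1) = -2*s^3 - 20*s^2 + 78*s + t^2*(6*s + 78) + t*(11*s^2 + 146*s + 39)
(2) = 18*m^2 - 3*m - 36
(3) = 20*b^3 - 42*b^2 - 476*b + 48
(4) = t^2 + 11*t + 10
(5) = b*(8*t + 2) - 40*t^2 - 2*t + 2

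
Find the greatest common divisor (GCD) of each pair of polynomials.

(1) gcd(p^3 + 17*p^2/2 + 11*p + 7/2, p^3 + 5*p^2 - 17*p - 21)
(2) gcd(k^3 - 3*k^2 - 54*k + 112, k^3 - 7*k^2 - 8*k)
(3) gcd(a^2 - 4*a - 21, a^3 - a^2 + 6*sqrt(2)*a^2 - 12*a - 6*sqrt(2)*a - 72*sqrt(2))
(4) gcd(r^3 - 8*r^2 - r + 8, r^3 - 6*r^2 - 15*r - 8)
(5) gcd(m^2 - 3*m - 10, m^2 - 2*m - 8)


(1) = p^2 + 8*p + 7
(2) = k - 8
(3) = a + 3
(4) = r^2 - 7*r - 8
(5) = gcd((m - 5)*(m + 2), (m - 4)*(m + 2)) = m + 2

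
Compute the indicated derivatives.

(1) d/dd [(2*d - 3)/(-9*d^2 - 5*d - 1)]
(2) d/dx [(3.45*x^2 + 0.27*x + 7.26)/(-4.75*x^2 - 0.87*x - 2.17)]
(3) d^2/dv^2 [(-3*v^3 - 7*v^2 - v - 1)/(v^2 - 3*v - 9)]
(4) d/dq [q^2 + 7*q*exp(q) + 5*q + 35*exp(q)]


(1) = (18*d^2 - 54*d - 17)/(81*d^4 + 90*d^3 + 43*d^2 + 10*d + 1)
(2) = (-1.719*x^2 + 53.997*x + 5.7303)/(22.5625*x^4 + 8.265*x^3 + 21.3719*x^2 + 3.7758*x + 4.7089)
(3) = 2*(-76*v^3 - 435*v^2 - 747*v - 558)/(v^6 - 9*v^5 + 135*v^3 - 729*v - 729)
(4) = 7*q*exp(q) + 2*q + 42*exp(q) + 5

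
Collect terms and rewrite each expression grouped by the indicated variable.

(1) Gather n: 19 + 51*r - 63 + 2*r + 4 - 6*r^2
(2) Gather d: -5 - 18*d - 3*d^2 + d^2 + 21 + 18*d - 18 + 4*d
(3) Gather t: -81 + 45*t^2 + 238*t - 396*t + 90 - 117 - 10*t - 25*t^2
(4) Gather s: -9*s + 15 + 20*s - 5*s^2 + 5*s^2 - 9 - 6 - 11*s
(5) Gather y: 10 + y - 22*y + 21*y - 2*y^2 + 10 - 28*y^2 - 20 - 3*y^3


(1) = -6*r^2 + 53*r - 40
(2) = -2*d^2 + 4*d - 2
(3) = 20*t^2 - 168*t - 108
(4) = 0
(5) = -3*y^3 - 30*y^2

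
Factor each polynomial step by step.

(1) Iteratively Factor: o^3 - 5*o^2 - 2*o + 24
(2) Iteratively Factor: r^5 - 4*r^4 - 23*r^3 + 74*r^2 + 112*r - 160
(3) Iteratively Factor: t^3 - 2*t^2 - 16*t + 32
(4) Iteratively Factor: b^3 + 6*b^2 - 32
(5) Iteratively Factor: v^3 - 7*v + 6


(1) = (o + 2)*(o^2 - 7*o + 12) = (o - 4)*(o + 2)*(o - 3)
(2) = (r - 5)*(r^4 + r^3 - 18*r^2 - 16*r + 32) = (r - 5)*(r + 2)*(r^3 - r^2 - 16*r + 16) = (r - 5)*(r - 4)*(r + 2)*(r^2 + 3*r - 4) = (r - 5)*(r - 4)*(r + 2)*(r + 4)*(r - 1)
(3) = (t + 4)*(t^2 - 6*t + 8) = (t - 2)*(t + 4)*(t - 4)
(4) = (b - 2)*(b^2 + 8*b + 16) = (b - 2)*(b + 4)*(b + 4)
(5) = (v - 2)*(v^2 + 2*v - 3) = (v - 2)*(v + 3)*(v - 1)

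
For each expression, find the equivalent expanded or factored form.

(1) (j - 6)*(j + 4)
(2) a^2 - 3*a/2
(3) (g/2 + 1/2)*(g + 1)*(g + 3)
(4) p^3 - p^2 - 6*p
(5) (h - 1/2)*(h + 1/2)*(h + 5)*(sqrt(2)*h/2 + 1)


(1) = j^2 - 2*j - 24
(2) = a*(a - 3/2)
(3) = g^3/2 + 5*g^2/2 + 7*g/2 + 3/2
(4) = p*(p - 3)*(p + 2)
(5) = sqrt(2)*h^4/2 + h^3 + 5*sqrt(2)*h^3/2 - sqrt(2)*h^2/8 + 5*h^2 - 5*sqrt(2)*h/8 - h/4 - 5/4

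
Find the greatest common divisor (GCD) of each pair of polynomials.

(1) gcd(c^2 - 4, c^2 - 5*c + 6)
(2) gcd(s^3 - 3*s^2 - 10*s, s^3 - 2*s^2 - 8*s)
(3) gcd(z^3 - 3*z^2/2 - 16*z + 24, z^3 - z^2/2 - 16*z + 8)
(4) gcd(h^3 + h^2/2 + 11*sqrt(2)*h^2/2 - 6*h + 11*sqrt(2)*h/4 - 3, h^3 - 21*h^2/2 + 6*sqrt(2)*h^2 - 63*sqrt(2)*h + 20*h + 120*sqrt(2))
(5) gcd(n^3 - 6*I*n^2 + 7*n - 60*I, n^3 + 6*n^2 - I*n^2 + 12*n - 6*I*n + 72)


(1) = c - 2
(2) = s^2 + 2*s
(3) = z^2 - 16
(4) = gcd((h + 1/2)*(h - sqrt(2)/2)*(h + 6*sqrt(2)), (h - 8)*(h - 5/2)*(h + 6*sqrt(2))) = h + 6*sqrt(2)
(5) = gcd((n - 5*I)*(n - 4*I)*(n + 3*I), (n + 6)*(n - 4*I)*(n + 3*I)) = n^2 - I*n + 12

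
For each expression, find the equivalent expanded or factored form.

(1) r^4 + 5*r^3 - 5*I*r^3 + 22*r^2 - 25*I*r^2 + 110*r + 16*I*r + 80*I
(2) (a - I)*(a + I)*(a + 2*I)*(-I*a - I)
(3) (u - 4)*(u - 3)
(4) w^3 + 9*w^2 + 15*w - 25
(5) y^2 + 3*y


(1) = (r + 5)*(r - 8*I)*(r + I)*(r + 2*I)
(2) = -I*a^4 + 2*a^3 - I*a^3 + 2*a^2 - I*a^2 + 2*a - I*a + 2
(3) = u^2 - 7*u + 12
(4) = (w - 1)*(w + 5)^2
(5) = y*(y + 3)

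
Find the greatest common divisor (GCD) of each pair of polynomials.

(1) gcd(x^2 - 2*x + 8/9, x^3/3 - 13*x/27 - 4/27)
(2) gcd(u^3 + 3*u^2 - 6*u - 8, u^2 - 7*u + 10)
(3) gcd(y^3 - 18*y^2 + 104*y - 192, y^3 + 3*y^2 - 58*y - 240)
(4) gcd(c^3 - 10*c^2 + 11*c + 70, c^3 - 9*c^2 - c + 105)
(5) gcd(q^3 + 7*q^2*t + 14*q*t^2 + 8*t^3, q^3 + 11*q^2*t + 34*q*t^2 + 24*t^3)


(1) = x - 4/3
(2) = u - 2
(3) = y - 8
(4) = c^2 - 12*c + 35
(5) = q^2 + 5*q*t + 4*t^2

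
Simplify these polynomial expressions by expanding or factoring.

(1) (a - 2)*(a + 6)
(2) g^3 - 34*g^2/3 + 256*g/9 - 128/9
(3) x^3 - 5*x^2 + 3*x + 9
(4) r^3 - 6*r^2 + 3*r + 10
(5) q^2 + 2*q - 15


(1) = a^2 + 4*a - 12
(2) = (g - 8)*(g - 8/3)*(g - 2/3)
(3) = (x - 3)^2*(x + 1)
(4) = (r - 5)*(r - 2)*(r + 1)
(5) = (q - 3)*(q + 5)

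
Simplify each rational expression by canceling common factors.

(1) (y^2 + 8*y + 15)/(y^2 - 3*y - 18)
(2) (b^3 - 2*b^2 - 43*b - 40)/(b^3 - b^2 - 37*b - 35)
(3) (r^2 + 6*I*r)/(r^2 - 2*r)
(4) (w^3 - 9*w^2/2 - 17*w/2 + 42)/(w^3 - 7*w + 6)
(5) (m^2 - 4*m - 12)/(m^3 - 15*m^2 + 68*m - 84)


(1) = (y + 5)/(y - 6)
(2) = (b - 8)/(b - 7)
(3) = (r + 6*I)/(r - 2)
(4) = (2*w^2 - 15*w + 28)/(2*w^2 - 6*w + 4)
(5) = (m + 2)/(m^2 - 9*m + 14)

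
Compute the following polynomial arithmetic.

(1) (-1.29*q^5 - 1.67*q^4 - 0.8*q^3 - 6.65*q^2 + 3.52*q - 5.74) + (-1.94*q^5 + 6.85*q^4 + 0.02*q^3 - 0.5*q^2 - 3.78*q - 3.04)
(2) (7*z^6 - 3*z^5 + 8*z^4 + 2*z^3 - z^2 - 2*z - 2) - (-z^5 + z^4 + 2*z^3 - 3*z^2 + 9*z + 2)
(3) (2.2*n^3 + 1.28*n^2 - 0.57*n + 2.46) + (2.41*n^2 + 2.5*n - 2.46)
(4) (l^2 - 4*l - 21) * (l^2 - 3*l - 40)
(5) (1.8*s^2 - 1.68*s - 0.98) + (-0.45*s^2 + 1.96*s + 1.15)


(1) = -3.23*q^5 + 5.18*q^4 - 0.78*q^3 - 7.15*q^2 - 0.26*q - 8.78
(2) = 7*z^6 - 2*z^5 + 7*z^4 + 2*z^2 - 11*z - 4
(3) = 2.2*n^3 + 3.69*n^2 + 1.93*n
(4) = l^4 - 7*l^3 - 49*l^2 + 223*l + 840
(5) = 1.35*s^2 + 0.28*s + 0.17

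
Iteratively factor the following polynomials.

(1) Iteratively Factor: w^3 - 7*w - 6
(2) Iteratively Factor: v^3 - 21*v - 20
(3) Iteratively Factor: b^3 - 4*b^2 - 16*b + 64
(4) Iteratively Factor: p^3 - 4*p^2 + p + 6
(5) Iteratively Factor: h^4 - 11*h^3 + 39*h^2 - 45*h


(1) = (w - 3)*(w^2 + 3*w + 2) = (w - 3)*(w + 1)*(w + 2)
(2) = (v - 5)*(v^2 + 5*v + 4) = (v - 5)*(v + 1)*(v + 4)
(3) = (b + 4)*(b^2 - 8*b + 16) = (b - 4)*(b + 4)*(b - 4)
(4) = (p + 1)*(p^2 - 5*p + 6) = (p - 2)*(p + 1)*(p - 3)
(5) = (h - 3)*(h^3 - 8*h^2 + 15*h) = (h - 3)^2*(h^2 - 5*h) = h*(h - 3)^2*(h - 5)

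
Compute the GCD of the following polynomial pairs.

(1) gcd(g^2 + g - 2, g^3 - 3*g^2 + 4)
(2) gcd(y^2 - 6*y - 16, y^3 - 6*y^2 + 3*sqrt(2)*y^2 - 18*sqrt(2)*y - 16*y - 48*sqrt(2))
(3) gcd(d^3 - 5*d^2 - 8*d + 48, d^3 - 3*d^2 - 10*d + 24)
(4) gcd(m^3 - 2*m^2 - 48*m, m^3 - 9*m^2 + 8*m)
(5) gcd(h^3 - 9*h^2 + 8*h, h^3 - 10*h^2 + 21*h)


(1) = gcd((g - 1)*(g + 2), (g - 2)^2*(g + 1)) = 1
(2) = y^2 - 6*y - 16
(3) = d^2 - d - 12
(4) = m^2 - 8*m
(5) = h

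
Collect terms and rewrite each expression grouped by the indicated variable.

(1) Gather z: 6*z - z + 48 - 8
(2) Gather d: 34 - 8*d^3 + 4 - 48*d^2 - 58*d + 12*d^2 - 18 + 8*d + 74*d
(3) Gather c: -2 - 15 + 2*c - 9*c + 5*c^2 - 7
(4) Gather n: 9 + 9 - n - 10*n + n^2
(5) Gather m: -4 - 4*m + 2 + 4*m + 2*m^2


(1) = 5*z + 40
(2) = -8*d^3 - 36*d^2 + 24*d + 20
(3) = 5*c^2 - 7*c - 24
(4) = n^2 - 11*n + 18
(5) = 2*m^2 - 2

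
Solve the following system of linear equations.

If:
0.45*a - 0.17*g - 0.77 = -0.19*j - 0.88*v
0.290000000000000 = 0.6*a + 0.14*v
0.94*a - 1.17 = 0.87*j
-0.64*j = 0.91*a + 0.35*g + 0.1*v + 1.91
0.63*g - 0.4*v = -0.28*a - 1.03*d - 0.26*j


Then:
a = 0.55
d = 3.25
g = -5.44
j = -0.75
v = -0.30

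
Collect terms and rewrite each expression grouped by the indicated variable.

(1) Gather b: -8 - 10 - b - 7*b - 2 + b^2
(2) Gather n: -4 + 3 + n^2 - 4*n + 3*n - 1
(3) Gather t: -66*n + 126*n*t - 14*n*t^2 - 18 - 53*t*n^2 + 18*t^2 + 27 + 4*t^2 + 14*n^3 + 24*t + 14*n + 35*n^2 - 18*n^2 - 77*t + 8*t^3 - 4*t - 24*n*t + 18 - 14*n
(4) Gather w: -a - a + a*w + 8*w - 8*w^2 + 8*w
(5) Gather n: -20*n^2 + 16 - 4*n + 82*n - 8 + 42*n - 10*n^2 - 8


(1) = b^2 - 8*b - 20
(2) = n^2 - n - 2
(3) = 14*n^3 + 17*n^2 - 66*n + 8*t^3 + t^2*(22 - 14*n) + t*(-53*n^2 + 102*n - 57) + 27
(4) = -2*a - 8*w^2 + w*(a + 16)
(5) = -30*n^2 + 120*n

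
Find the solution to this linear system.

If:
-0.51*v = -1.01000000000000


Then:
v = 1.98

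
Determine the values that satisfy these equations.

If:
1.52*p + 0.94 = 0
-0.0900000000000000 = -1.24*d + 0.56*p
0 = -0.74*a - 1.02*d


Then:
a = 0.28
d = -0.21
p = -0.62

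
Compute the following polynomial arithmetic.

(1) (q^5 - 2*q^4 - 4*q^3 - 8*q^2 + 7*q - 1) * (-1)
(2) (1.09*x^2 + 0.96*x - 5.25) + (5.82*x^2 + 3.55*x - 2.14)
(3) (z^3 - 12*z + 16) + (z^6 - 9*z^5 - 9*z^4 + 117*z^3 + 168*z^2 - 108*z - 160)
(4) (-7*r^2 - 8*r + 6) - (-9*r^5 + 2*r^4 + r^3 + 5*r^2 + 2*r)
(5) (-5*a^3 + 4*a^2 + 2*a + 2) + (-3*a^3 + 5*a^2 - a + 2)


(1) = -q^5 + 2*q^4 + 4*q^3 + 8*q^2 - 7*q + 1
(2) = 6.91*x^2 + 4.51*x - 7.39
(3) = z^6 - 9*z^5 - 9*z^4 + 118*z^3 + 168*z^2 - 120*z - 144
(4) = 9*r^5 - 2*r^4 - r^3 - 12*r^2 - 10*r + 6
(5) = -8*a^3 + 9*a^2 + a + 4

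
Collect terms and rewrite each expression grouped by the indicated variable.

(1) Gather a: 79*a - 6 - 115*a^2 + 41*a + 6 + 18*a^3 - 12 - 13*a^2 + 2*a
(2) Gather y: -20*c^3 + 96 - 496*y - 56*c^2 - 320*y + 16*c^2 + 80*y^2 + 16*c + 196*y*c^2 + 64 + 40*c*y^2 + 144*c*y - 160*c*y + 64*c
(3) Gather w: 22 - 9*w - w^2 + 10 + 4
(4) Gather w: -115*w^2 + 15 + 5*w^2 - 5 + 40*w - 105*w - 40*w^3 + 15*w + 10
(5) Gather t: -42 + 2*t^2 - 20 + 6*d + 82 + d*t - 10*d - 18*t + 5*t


(1) = 18*a^3 - 128*a^2 + 122*a - 12
(2) = -20*c^3 - 40*c^2 + 80*c + y^2*(40*c + 80) + y*(196*c^2 - 16*c - 816) + 160
(3) = -w^2 - 9*w + 36
(4) = -40*w^3 - 110*w^2 - 50*w + 20
(5) = -4*d + 2*t^2 + t*(d - 13) + 20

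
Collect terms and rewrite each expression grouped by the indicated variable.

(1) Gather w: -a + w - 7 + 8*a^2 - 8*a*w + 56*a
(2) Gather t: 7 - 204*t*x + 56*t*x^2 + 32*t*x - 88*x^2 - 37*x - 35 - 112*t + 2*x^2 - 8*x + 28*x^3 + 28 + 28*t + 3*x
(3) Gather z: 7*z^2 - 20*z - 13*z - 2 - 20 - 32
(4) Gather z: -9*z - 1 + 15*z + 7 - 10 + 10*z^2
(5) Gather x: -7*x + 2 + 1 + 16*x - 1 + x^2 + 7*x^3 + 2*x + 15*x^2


(1) = 8*a^2 + 55*a + w*(1 - 8*a) - 7
(2) = t*(56*x^2 - 172*x - 84) + 28*x^3 - 86*x^2 - 42*x
(3) = 7*z^2 - 33*z - 54
(4) = 10*z^2 + 6*z - 4
(5) = 7*x^3 + 16*x^2 + 11*x + 2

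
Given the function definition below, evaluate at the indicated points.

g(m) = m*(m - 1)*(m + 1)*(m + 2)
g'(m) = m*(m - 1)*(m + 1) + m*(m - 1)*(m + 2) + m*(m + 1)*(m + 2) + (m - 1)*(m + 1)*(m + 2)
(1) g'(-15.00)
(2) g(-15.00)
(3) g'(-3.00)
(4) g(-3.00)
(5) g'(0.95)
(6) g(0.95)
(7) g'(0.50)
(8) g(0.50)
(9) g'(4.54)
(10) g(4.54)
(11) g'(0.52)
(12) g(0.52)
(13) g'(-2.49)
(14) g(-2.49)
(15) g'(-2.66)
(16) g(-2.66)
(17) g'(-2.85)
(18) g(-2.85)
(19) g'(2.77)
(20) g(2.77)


(1) = -12122.00
(2) = 43680.00
(3) = -50.00
(4) = 24.00
(5) = 4.94
(6) = -0.27
(7) = -1.00
(8) = -0.94
(9) = 486.90
(10) = 582.30
(11) = -0.86
(12) = -0.96
(13) = -21.57
(14) = 6.34
(15) = -29.51
(16) = 10.67
(17) = -40.16
(18) = 17.25
(19) = 123.51
(20) = 88.17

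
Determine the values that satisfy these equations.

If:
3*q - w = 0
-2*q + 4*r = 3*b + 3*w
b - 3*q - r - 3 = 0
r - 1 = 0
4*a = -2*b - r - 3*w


Then:
a = -3/4
b = 14/5
q = -2/5
r = 1
w = -6/5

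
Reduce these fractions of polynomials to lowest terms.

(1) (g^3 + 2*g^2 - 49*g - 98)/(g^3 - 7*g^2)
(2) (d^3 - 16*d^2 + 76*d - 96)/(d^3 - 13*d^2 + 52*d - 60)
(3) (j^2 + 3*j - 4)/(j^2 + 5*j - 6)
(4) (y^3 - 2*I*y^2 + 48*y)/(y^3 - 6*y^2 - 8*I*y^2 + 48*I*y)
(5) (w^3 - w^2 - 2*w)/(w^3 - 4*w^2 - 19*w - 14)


(1) = (g^2 + 9*g + 14)/g^2
(2) = (d - 8)/(d - 5)
(3) = (j + 4)/(j + 6)
(4) = (y + 6*I)/(y - 6)
(5) = (w^2 - 2*w)/(w^2 - 5*w - 14)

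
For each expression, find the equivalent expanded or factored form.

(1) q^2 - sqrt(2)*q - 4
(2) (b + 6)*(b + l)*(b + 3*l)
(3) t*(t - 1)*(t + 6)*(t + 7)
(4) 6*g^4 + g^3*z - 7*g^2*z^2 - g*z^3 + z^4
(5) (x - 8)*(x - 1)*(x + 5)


(1) = (q - 2*sqrt(2))*(q + sqrt(2))
(2) = b^3 + 4*b^2*l + 6*b^2 + 3*b*l^2 + 24*b*l + 18*l^2
(3) = t^4 + 12*t^3 + 29*t^2 - 42*t
(4) = (-3*g + z)*(-g + z)*(g + z)*(2*g + z)
(5) = x^3 - 4*x^2 - 37*x + 40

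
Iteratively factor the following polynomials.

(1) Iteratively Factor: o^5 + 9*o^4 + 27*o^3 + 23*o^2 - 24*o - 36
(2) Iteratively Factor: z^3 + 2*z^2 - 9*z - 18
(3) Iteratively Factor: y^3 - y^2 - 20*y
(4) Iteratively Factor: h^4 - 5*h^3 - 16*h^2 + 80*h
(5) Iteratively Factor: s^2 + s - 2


(1) = (o + 3)*(o^4 + 6*o^3 + 9*o^2 - 4*o - 12) = (o - 1)*(o + 3)*(o^3 + 7*o^2 + 16*o + 12) = (o - 1)*(o + 2)*(o + 3)*(o^2 + 5*o + 6) = (o - 1)*(o + 2)^2*(o + 3)*(o + 3)
(2) = (z + 3)*(z^2 - z - 6) = (z - 3)*(z + 3)*(z + 2)
(3) = (y + 4)*(y^2 - 5*y) = y*(y + 4)*(y - 5)
(4) = (h - 4)*(h^3 - h^2 - 20*h) = h*(h - 4)*(h^2 - h - 20) = h*(h - 4)*(h + 4)*(h - 5)
(5) = (s - 1)*(s + 2)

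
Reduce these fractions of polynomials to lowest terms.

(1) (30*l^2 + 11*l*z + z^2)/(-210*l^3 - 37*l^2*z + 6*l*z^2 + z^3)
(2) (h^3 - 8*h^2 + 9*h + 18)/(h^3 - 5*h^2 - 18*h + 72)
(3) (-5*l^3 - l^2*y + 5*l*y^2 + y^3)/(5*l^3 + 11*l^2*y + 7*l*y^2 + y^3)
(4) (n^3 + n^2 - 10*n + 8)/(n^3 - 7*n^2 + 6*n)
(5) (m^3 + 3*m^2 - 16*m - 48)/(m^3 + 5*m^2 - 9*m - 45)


(1) = (6*l + z)/(-42*l^2 + l*z + z^2)
(2) = (h + 1)/(h + 4)
(3) = (-l + y)/(l + y)
(4) = (n^2 + 2*n - 8)/(n^2 - 6*n)
(5) = (m^2 - 16)/(m^2 + 2*m - 15)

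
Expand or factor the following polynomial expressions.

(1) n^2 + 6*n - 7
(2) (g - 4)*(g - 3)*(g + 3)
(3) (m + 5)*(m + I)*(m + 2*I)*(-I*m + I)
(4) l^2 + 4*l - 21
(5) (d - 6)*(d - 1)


(1) = (n - 1)*(n + 7)
(2) = g^3 - 4*g^2 - 9*g + 36
(3) = -I*m^4 + 3*m^3 - 4*I*m^3 + 12*m^2 + 7*I*m^2 - 15*m + 8*I*m - 10*I
(4) = (l - 3)*(l + 7)
(5) = d^2 - 7*d + 6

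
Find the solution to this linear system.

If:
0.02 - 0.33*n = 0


Then:
n = 0.06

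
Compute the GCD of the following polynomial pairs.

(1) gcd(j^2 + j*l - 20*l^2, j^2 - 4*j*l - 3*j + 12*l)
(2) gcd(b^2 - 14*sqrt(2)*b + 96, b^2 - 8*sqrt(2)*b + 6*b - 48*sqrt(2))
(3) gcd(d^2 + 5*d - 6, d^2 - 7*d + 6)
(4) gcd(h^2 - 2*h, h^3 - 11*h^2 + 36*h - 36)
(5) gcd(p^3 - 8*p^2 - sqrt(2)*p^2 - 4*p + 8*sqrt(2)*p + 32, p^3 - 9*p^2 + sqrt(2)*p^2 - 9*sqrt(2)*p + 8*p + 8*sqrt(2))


(1) = gcd((j - 4*l)*(j + 5*l), (j - 3)*(j - 4*l)) = j - 4*l
(2) = gcd((b - 8*sqrt(2))*(b - 6*sqrt(2)), (b + 6)*(b - 8*sqrt(2))) = b - 8*sqrt(2)
(3) = d - 1
(4) = h - 2
(5) = gcd((p - 8)*(p - 2*sqrt(2))*(p + sqrt(2)), (p - 8)*(p - 1)*(p + sqrt(2))) = p^2 + p*(-8 + sqrt(2)) - 8*sqrt(2)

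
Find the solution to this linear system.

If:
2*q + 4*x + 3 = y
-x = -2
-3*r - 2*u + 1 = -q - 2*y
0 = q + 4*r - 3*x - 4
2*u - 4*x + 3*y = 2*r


Then:
q = -142/49
r = 158/49
u = -57/98
x = 2
y = 255/49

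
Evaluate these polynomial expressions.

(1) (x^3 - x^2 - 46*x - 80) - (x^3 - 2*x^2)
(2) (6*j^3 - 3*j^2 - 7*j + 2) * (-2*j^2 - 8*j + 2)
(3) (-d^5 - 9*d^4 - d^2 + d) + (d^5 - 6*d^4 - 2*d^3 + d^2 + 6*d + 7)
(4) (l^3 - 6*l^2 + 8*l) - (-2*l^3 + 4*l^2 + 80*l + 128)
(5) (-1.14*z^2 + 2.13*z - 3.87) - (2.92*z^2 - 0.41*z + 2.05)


(1) = x^2 - 46*x - 80
(2) = -12*j^5 - 42*j^4 + 50*j^3 + 46*j^2 - 30*j + 4
(3) = -15*d^4 - 2*d^3 + 7*d + 7
(4) = 3*l^3 - 10*l^2 - 72*l - 128
(5) = -4.06*z^2 + 2.54*z - 5.92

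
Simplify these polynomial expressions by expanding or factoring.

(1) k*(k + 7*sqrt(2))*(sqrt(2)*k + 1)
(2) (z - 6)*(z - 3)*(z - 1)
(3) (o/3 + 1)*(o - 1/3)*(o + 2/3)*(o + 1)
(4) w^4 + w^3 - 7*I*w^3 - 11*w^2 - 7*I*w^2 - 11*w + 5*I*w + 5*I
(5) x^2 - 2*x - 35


(1) = sqrt(2)*k^3 + 15*k^2 + 7*sqrt(2)*k
(2) = z^3 - 10*z^2 + 27*z - 18
(3) = o^4/3 + 13*o^3/9 + 37*o^2/27 + o/27 - 2/9
(4) = (w + 1)*(w - 5*I)*(w - I)^2
(5) = (x - 7)*(x + 5)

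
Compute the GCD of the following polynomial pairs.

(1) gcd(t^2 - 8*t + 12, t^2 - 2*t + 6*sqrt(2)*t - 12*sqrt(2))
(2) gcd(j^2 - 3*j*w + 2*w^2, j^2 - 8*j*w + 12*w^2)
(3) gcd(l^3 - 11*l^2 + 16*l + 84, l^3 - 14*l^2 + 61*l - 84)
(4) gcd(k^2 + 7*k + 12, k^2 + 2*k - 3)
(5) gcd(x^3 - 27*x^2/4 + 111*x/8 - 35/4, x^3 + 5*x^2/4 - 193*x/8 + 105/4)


(1) = t - 2
(2) = gcd((j - 2*w)*(j - w), (j - 6*w)*(j - 2*w)) = -j + 2*w
(3) = gcd((l - 7)*(l - 6)*(l + 2), (l - 7)*(l - 4)*(l - 3)) = l - 7
(4) = gcd((k + 3)*(k + 4), (k - 1)*(k + 3)) = k + 3
(5) = x^2 - 19*x/4 + 35/8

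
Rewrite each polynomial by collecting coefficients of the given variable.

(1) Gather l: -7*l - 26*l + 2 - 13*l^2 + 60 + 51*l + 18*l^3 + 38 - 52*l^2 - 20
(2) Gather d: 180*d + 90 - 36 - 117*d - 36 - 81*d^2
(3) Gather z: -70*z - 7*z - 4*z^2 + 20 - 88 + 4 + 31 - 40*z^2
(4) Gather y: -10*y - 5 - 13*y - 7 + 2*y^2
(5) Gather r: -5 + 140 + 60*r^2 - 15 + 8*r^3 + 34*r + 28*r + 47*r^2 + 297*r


(1) = 18*l^3 - 65*l^2 + 18*l + 80
(2) = -81*d^2 + 63*d + 18
(3) = -44*z^2 - 77*z - 33
(4) = 2*y^2 - 23*y - 12
(5) = 8*r^3 + 107*r^2 + 359*r + 120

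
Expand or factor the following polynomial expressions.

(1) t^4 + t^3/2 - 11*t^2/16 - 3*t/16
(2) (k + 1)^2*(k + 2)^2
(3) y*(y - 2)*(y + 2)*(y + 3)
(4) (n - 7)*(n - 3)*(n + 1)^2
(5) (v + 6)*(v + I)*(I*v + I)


(1) = t*(t - 3/4)*(t + 1/4)*(t + 1)
(2) = k^4 + 6*k^3 + 13*k^2 + 12*k + 4
(3) = y^4 + 3*y^3 - 4*y^2 - 12*y
(4) = n^4 - 8*n^3 + 2*n^2 + 32*n + 21
(5) = I*v^3 - v^2 + 7*I*v^2 - 7*v + 6*I*v - 6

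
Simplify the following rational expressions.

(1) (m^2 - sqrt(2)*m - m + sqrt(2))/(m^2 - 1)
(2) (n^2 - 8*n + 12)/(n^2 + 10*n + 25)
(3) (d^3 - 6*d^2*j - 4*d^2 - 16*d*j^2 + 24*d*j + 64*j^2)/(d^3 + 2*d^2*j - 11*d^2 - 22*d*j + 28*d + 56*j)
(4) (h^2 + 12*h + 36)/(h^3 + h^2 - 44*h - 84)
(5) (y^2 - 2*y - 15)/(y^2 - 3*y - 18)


(1) = (m - sqrt(2))/(m + 1)
(2) = (n^2 - 8*n + 12)/(n^2 + 10*n + 25)
(3) = (d - 8*j)/(d - 7)
(4) = (h + 6)/(h^2 - 5*h - 14)
(5) = (y - 5)/(y - 6)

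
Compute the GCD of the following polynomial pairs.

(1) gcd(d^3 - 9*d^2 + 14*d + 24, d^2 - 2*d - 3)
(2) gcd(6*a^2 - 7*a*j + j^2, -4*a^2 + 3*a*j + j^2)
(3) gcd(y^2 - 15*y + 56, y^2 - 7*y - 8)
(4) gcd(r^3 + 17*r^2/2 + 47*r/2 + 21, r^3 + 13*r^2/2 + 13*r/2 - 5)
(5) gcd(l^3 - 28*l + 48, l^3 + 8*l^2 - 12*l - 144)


(1) = gcd((d - 6)*(d - 4)*(d + 1), (d - 3)*(d + 1)) = d + 1
(2) = gcd((-6*a + j)*(-a + j), (-a + j)*(4*a + j)) = a - j
(3) = y - 8
(4) = r + 2
(5) = gcd((l - 4)*(l - 2)*(l + 6), (l - 4)*(l + 6)^2) = l^2 + 2*l - 24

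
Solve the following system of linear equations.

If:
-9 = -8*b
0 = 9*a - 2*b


Then:
a = 1/4
b = 9/8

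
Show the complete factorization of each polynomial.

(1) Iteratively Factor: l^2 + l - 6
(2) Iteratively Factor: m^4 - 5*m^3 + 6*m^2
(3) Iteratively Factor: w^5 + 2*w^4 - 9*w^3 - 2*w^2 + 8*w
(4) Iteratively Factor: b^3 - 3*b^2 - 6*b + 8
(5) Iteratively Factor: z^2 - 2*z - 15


(1) = (l + 3)*(l - 2)
(2) = (m)*(m^3 - 5*m^2 + 6*m) = m*(m - 2)*(m^2 - 3*m) = m*(m - 3)*(m - 2)*(m)
(3) = (w + 1)*(w^4 + w^3 - 10*w^2 + 8*w) = (w + 1)*(w + 4)*(w^3 - 3*w^2 + 2*w) = (w - 1)*(w + 1)*(w + 4)*(w^2 - 2*w) = w*(w - 1)*(w + 1)*(w + 4)*(w - 2)
(4) = (b + 2)*(b^2 - 5*b + 4) = (b - 4)*(b + 2)*(b - 1)
(5) = (z - 5)*(z + 3)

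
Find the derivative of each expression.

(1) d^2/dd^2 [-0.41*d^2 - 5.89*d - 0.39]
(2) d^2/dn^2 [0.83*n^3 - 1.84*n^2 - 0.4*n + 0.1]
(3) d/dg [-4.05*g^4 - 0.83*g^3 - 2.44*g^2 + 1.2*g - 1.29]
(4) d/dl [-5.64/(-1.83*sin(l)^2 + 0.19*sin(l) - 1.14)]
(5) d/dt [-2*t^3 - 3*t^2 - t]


(1) = -0.820000000000000
(2) = 4.98*n - 3.68
(3) = -16.2*g^3 - 2.49*g^2 - 4.88*g + 1.2
(4) = (1.0716 - 20.6424*sin(l))*cos(l)/(1.83*sin(l)^2 - 0.19*sin(l) + 1.14)^2
(5) = -6*t^2 - 6*t - 1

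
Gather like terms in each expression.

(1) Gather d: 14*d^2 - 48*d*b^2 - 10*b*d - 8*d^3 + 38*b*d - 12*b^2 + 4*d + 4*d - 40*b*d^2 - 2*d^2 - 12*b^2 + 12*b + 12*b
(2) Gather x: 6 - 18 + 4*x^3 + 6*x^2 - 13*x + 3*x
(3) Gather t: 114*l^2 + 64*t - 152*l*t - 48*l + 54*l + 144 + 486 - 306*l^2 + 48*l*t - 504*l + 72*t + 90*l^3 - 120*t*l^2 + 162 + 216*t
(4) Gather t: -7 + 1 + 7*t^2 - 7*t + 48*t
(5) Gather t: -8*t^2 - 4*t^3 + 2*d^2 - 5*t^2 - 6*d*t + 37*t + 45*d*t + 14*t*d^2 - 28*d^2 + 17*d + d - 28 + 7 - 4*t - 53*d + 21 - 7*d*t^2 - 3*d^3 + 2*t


(1) = -24*b^2 + 24*b - 8*d^3 + d^2*(12 - 40*b) + d*(-48*b^2 + 28*b + 8)
(2) = 4*x^3 + 6*x^2 - 10*x - 12
(3) = 90*l^3 - 192*l^2 - 498*l + t*(-120*l^2 - 104*l + 352) + 792
(4) = 7*t^2 + 41*t - 6
(5) = -3*d^3 - 26*d^2 - 35*d - 4*t^3 + t^2*(-7*d - 13) + t*(14*d^2 + 39*d + 35)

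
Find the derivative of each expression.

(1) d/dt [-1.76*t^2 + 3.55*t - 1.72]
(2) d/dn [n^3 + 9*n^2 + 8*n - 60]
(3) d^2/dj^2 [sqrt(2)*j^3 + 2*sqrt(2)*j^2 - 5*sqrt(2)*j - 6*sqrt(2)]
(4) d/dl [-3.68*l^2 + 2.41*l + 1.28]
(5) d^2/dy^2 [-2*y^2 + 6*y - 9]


(1) = 3.55 - 3.52*t
(2) = 3*n^2 + 18*n + 8
(3) = sqrt(2)*(6*j + 4)
(4) = 2.41 - 7.36*l
(5) = -4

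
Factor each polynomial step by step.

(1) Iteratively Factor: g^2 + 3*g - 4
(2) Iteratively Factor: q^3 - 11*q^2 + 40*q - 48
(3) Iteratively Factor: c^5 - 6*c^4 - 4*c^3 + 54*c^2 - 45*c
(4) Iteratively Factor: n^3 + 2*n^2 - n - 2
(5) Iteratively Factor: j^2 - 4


(1) = (g - 1)*(g + 4)
(2) = (q - 4)*(q^2 - 7*q + 12) = (q - 4)^2*(q - 3)
(3) = (c - 3)*(c^4 - 3*c^3 - 13*c^2 + 15*c) = (c - 5)*(c - 3)*(c^3 + 2*c^2 - 3*c) = (c - 5)*(c - 3)*(c + 3)*(c^2 - c) = c*(c - 5)*(c - 3)*(c + 3)*(c - 1)
(4) = (n - 1)*(n^2 + 3*n + 2) = (n - 1)*(n + 2)*(n + 1)
(5) = (j - 2)*(j + 2)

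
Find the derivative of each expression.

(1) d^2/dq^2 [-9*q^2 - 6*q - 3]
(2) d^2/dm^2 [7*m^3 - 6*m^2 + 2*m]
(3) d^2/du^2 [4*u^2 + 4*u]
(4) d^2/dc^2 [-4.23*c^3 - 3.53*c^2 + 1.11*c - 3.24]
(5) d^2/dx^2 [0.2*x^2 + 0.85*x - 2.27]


(1) = -18
(2) = 42*m - 12
(3) = 8
(4) = -25.38*c - 7.06
(5) = 0.400000000000000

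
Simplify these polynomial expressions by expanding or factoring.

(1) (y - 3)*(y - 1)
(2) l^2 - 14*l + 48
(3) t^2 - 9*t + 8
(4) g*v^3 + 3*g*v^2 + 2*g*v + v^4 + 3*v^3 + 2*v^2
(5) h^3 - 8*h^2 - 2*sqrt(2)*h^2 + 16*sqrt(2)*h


(1) = y^2 - 4*y + 3
(2) = (l - 8)*(l - 6)
(3) = (t - 8)*(t - 1)
(4) = v*(g + v)*(v + 1)*(v + 2)
(5) = h*(h - 8)*(h - 2*sqrt(2))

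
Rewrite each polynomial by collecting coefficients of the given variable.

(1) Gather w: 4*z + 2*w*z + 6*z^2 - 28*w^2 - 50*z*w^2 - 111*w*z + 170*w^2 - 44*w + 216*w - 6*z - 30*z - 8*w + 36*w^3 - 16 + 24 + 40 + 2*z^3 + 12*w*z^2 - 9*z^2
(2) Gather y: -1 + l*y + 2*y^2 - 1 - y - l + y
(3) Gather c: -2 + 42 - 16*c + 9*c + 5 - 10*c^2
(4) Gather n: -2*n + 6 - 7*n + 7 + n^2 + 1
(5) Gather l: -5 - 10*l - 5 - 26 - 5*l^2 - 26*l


(1) = 36*w^3 + w^2*(142 - 50*z) + w*(12*z^2 - 109*z + 164) + 2*z^3 - 3*z^2 - 32*z + 48
(2) = l*y - l + 2*y^2 - 2
(3) = -10*c^2 - 7*c + 45
(4) = n^2 - 9*n + 14
(5) = -5*l^2 - 36*l - 36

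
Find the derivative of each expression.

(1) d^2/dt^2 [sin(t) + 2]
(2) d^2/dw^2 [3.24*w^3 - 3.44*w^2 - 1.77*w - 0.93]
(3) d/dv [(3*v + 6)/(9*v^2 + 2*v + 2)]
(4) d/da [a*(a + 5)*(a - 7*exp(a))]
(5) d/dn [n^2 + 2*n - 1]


(1) = -sin(t)
(2) = 19.44*w - 6.88
(3) = 3*(9*v^2 + 2*v - 2*(v + 2)*(9*v + 1) + 2)/(9*v^2 + 2*v + 2)^2
(4) = -7*a^2*exp(a) + 3*a^2 - 49*a*exp(a) + 10*a - 35*exp(a)
(5) = 2*n + 2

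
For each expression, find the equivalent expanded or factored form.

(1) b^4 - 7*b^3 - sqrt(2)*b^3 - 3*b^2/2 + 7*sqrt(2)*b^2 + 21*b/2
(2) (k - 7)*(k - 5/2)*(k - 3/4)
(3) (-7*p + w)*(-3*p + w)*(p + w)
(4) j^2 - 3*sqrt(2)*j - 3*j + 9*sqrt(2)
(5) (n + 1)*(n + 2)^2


(1) = b*(b - 7)*(b - 3*sqrt(2)/2)*(b + sqrt(2)/2)
(2) = k^3 - 41*k^2/4 + 197*k/8 - 105/8
(3) = 21*p^3 + 11*p^2*w - 9*p*w^2 + w^3
(4) = (j - 3)*(j - 3*sqrt(2))
(5) = n^3 + 5*n^2 + 8*n + 4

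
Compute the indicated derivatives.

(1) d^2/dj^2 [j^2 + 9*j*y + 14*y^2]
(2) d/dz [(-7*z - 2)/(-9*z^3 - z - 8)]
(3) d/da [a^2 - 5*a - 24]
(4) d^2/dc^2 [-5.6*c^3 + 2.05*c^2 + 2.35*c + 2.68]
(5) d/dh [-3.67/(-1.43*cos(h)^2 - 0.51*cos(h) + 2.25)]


(1) = 2
(2) = (63*z^3 + 7*z - (7*z + 2)*(27*z^2 + 1) + 56)/(9*z^3 + z + 8)^2
(3) = 2*a - 5
(4) = 4.1 - 33.6*c
(5) = (10.4962*cos(h) + 1.8717)*sin(h)/(1.43*cos(h)^2 + 0.51*cos(h) - 2.25)^2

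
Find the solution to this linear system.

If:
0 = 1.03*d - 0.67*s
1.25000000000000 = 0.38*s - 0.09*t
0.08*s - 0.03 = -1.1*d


Then:
d = 0.02
s = 0.04
t = -13.73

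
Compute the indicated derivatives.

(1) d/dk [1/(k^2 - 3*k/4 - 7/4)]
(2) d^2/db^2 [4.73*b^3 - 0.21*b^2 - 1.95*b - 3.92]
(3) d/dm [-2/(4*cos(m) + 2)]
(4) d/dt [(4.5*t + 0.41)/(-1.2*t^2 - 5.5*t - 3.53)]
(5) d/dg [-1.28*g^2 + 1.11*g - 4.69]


(1) = 4*(3 - 8*k)/(-4*k^2 + 3*k + 7)^2
(2) = 28.38*b - 0.42
(3) = -2*sin(m)/(2*cos(m) + 1)^2
(4) = (5.4*t^2 + 0.984*t - 13.63)/(1.44*t^4 + 13.2*t^3 + 38.722*t^2 + 38.83*t + 12.4609)
(5) = 1.11 - 2.56*g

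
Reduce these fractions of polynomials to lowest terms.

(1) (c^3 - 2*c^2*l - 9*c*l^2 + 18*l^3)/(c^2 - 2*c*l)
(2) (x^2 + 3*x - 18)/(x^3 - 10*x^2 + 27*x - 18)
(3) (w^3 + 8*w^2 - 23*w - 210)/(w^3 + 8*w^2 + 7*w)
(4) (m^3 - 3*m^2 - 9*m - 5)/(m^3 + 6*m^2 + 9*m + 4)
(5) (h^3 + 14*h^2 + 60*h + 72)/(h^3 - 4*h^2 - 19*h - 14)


(1) = (c^2 - 9*l^2)/c
(2) = (x + 6)/(x^2 - 7*x + 6)
(3) = (w^2 + w - 30)/(w^2 + w)
(4) = (m - 5)/(m + 4)
(5) = (h^2 + 12*h + 36)/(h^2 - 6*h - 7)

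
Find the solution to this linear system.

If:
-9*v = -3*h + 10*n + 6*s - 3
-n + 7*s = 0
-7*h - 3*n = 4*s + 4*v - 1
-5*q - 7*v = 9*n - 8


Then:
h = 1/607 - 79*v/607
n = 168/607 - 525*v/607
q = 476*v/3035 + 3344/3035
s = 24/607 - 75*v/607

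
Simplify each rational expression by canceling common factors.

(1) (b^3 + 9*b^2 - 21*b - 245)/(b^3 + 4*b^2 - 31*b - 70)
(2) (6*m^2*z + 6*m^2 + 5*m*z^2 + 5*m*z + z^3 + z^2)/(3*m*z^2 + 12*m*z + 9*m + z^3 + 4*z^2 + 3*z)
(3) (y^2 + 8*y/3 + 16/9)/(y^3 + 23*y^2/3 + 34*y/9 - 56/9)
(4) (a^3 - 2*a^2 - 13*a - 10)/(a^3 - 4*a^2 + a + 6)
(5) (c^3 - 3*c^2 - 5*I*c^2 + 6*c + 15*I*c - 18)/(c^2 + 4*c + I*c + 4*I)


(1) = (b + 7)/(b + 2)
(2) = (2*m + z)/(z + 3)
(3) = (3*y + 4)/(3*y^2 + 19*y - 14)
(4) = (a^2 - 3*a - 10)/(a^2 - 5*a + 6)
(5) = (c^2 + c*(-3 - 6*I) + 18*I)/(c + 4)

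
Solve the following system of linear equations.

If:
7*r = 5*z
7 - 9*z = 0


Then:
r = 5/9
z = 7/9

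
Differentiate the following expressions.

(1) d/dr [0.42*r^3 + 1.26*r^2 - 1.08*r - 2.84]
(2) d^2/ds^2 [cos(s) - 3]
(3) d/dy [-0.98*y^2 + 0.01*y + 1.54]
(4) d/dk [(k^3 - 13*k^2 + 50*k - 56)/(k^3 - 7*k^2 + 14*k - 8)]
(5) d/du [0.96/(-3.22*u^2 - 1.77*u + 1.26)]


(1) = 1.26*r^2 + 2.52*r - 1.08
(2) = -cos(s)
(3) = 0.01 - 1.96*y
(4) = 6/(k^2 - 2*k + 1)
(5) = (6.1824*u + 1.6992)/(3.22*u^2 + 1.77*u - 1.26)^2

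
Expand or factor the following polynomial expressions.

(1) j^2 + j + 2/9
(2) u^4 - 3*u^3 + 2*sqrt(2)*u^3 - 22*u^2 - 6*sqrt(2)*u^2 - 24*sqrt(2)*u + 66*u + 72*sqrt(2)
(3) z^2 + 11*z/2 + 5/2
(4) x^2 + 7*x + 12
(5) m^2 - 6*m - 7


(1) = (j + 1/3)*(j + 2/3)
(2) = (u - 3)*(u - 3*sqrt(2))*(u + sqrt(2))*(u + 4*sqrt(2))
(3) = (z + 1/2)*(z + 5)
(4) = (x + 3)*(x + 4)
(5) = (m - 7)*(m + 1)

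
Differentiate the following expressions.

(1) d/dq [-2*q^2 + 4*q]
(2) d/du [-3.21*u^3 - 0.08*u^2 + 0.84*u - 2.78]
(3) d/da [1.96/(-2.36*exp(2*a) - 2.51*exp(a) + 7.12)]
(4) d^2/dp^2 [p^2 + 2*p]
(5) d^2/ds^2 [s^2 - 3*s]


(1) = 4 - 4*q
(2) = -9.63*u^2 - 0.16*u + 0.84
(3) = (9.2512*exp(a) + 4.9196)*exp(a)/(2.36*exp(2*a) + 2.51*exp(a) - 7.12)^2
(4) = 2
(5) = 2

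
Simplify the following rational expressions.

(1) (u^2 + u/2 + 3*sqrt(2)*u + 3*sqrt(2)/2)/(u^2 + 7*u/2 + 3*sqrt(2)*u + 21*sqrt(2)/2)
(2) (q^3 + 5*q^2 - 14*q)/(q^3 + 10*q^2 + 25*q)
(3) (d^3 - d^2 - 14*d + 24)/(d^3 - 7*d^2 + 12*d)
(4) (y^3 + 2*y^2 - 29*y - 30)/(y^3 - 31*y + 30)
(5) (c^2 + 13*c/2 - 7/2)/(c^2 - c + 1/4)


(1) = (4*u + 2)/(4*u + 14)
(2) = (q^2 + 5*q - 14)/(q^2 + 10*q + 25)
(3) = (d^2 + 2*d - 8)/(d^2 - 4*d)
(4) = (y + 1)/(y - 1)
(5) = (2*c + 14)/(2*c - 1)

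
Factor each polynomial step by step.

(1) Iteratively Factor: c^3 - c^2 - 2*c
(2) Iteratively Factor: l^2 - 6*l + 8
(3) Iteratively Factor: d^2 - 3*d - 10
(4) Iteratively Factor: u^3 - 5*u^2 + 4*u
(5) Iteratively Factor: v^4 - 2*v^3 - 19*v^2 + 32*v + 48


(1) = (c)*(c^2 - c - 2) = c*(c - 2)*(c + 1)
(2) = (l - 2)*(l - 4)
(3) = (d + 2)*(d - 5)
(4) = (u - 1)*(u^2 - 4*u) = u*(u - 1)*(u - 4)
(5) = (v + 4)*(v^3 - 6*v^2 + 5*v + 12) = (v + 1)*(v + 4)*(v^2 - 7*v + 12) = (v - 3)*(v + 1)*(v + 4)*(v - 4)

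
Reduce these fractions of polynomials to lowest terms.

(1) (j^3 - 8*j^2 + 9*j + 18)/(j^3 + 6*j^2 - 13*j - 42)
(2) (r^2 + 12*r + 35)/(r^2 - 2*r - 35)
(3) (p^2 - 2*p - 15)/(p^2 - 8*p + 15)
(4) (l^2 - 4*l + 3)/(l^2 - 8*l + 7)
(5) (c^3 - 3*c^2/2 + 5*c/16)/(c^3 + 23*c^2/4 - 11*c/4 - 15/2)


(1) = (j^2 - 5*j - 6)/(j^2 + 9*j + 14)
(2) = (r + 7)/(r - 7)
(3) = (p + 3)/(p - 3)
(4) = (l - 3)/(l - 7)
(5) = (4*c^2 - c)/(4*c^2 + 28*c + 24)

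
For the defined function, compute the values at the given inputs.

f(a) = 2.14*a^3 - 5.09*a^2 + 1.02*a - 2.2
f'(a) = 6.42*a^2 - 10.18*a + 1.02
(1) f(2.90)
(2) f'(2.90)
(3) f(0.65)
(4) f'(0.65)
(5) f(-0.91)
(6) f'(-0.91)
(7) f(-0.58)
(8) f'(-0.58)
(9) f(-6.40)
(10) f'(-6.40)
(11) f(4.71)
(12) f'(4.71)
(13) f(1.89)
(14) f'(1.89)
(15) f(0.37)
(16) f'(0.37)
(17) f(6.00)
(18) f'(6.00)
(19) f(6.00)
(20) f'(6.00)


(1) = 10.14
(2) = 25.49
(3) = -3.10
(4) = -2.88
(5) = -8.96
(6) = 15.60
(7) = -4.92
(8) = 9.08
(9) = -778.20
(10) = 329.14
(11) = 113.29
(12) = 95.49
(13) = -4.01
(14) = 4.71
(15) = -2.41
(16) = -1.87
(17) = 282.92
(18) = 171.06
(19) = 282.92
(20) = 171.06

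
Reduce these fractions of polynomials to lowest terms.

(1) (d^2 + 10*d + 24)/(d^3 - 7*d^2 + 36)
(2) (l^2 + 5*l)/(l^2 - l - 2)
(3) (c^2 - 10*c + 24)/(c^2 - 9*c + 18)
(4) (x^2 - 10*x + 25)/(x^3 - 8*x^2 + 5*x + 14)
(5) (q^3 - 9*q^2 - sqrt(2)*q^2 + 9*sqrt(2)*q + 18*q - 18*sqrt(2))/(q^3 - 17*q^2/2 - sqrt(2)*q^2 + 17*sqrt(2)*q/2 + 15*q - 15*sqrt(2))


(1) = (d^2 + 10*d + 24)/(d^3 - 7*d^2 + 36)
(2) = (l^2 + 5*l)/(l^2 - l - 2)
(3) = (c - 4)/(c - 3)
(4) = (x^2 - 10*x + 25)/(x^3 - 8*x^2 + 5*x + 14)
(5) = (2*q - 6)/(2*q - 5)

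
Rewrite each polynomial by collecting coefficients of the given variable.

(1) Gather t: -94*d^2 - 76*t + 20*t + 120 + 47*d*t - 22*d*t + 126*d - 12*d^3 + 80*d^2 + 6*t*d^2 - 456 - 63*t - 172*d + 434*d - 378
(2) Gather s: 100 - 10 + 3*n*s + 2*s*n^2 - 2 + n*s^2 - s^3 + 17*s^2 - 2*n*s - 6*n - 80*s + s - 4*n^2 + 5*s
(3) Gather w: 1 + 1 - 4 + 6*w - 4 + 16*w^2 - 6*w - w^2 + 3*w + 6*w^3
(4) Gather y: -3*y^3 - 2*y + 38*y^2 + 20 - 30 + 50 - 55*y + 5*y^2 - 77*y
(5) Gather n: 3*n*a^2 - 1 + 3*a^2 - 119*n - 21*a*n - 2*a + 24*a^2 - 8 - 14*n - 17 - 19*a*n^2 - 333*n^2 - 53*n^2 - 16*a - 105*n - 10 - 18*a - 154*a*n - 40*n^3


(1) = -12*d^3 - 14*d^2 + 388*d + t*(6*d^2 + 25*d - 119) - 714
(2) = -4*n^2 - 6*n - s^3 + s^2*(n + 17) + s*(2*n^2 + n - 74) + 88
(3) = 6*w^3 + 15*w^2 + 3*w - 6
(4) = -3*y^3 + 43*y^2 - 134*y + 40
(5) = 27*a^2 - 36*a - 40*n^3 + n^2*(-19*a - 386) + n*(3*a^2 - 175*a - 238) - 36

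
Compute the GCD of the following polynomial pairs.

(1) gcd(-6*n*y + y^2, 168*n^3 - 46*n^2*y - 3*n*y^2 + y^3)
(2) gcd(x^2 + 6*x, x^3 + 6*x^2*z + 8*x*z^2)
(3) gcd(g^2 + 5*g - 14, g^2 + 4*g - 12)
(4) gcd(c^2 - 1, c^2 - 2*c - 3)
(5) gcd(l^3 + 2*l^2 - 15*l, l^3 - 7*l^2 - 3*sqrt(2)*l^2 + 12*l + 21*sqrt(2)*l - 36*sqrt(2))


(1) = gcd(y*(-6*n + y), (-6*n + y)*(-4*n + y)*(7*n + y)) = -6*n + y
(2) = x
(3) = g - 2
(4) = gcd((c - 1)*(c + 1), (c - 3)*(c + 1)) = c + 1
(5) = l - 3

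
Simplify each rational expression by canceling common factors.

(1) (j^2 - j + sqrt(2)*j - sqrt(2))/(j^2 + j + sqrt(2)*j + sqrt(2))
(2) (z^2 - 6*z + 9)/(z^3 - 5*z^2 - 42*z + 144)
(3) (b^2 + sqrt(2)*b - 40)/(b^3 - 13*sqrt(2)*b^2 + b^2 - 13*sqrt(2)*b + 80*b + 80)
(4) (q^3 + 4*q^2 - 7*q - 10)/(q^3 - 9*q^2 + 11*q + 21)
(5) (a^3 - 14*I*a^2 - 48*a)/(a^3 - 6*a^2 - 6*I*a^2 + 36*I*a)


(1) = (j - 1)/(j + 1)
(2) = (z - 3)/(z^2 - 2*z - 48)
(3) = (b^2 + sqrt(2)*b - 40)/(b^3 + b^2*(1 - 13*sqrt(2)) + b*(80 - 13*sqrt(2)) + 80)
(4) = (q^2 + 3*q - 10)/(q^2 - 10*q + 21)
(5) = (a - 8*I)/(a - 6)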